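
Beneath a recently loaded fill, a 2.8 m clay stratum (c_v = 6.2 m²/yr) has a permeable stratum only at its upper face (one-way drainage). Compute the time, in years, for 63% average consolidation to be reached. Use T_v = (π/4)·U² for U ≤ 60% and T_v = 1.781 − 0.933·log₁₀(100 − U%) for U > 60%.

t ≈ 0.402 years

Drainage path length: H_d = H = 2.8 m (single drainage).
U > 60%: T_v = 1.781 − 0.933·log₁₀(100 − 63) = 0.31787.
t = T_v·H_d²/c_v = 0.31787×2.8²/6.2 = 0.402 years.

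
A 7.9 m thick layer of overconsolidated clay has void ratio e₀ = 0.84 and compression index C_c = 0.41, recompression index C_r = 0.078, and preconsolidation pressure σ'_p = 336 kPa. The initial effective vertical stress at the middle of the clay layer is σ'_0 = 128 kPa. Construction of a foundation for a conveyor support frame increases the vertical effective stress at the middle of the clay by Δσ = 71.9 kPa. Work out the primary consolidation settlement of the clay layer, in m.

S_c ≈ 0.0648 m

Final effective stress: σ'_f = 128 + 71.9 = 199.9 kPa.
σ'_f = 199.9 ≤ σ'_p = 336 kPa, so the clay remains overconsolidated and only the recompression index applies:
S_c = C_r·H/(1+e₀)·log₁₀(σ'_f/σ'_0) = 0.078×7.9/1.84×log₁₀(199.9/128)
    = 0.33489 × 0.1936 = 0.06484 m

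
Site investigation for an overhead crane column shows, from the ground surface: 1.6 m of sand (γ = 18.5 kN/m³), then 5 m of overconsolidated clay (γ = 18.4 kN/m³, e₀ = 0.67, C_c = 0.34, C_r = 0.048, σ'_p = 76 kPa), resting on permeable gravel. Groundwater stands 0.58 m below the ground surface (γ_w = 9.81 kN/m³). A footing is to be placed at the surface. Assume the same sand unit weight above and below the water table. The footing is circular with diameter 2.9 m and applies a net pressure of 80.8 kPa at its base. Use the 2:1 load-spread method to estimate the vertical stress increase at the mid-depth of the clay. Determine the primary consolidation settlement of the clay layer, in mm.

S_c ≈ 18.2 mm

Mid-depth of clay below the ground surface: z = 1.6 + 5/2 = 4.1 m.
Total vertical stress at mid-clay: σ_v = 18.5×1.6 + 18.4×2.5 = 75.6 kPa.
Pore pressure: u = 9.81×(4.1 − 0.58) = 34.531 kPa.
Initial effective stress: σ'_0 = σ_v − u = 75.6 − 34.531 = 41.069 kPa.
Stress increase at mid-clay by the 2:1 spreading method:
Δσ ≈ qD²/(D+z)² = 80.8×2.9²/(2.9+4.1)² = 13.868 kPa
Final effective stress: σ'_f = 41.069 + 13.868 = 54.937 kPa.
σ'_f = 54.937 ≤ σ'_p = 76 kPa, so the clay remains overconsolidated and only the recompression index applies:
S_c = C_r·H/(1+e₀)·log₁₀(σ'_f/σ'_0) = 0.048×5/1.67×log₁₀(54.937/41.069)
    = 0.14371 × 0.12635 = 0.01816 m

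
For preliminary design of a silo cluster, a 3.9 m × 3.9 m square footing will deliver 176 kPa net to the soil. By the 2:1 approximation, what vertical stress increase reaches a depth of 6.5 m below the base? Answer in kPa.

Δσ_z ≈ 24.8 kPa

By the 2:1 method the load spreads at 1 horizontal : 2 vertical, so at depth z the loaded area has grown by z in each plan dimension:
Δσ = qBL/((B+z)(L+z)) = 176×3.9×3.9/((3.9+6.5)(3.9+6.5)) = 24.75 kPa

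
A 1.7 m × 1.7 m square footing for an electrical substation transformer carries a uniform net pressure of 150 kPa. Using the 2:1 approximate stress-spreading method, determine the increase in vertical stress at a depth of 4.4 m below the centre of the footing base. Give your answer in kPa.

By the 2:1 method the load spreads at 1 horizontal : 2 vertical, so at depth z the loaded area has grown by z in each plan dimension:
Δσ = qBL/((B+z)(L+z)) = 150×1.7×1.7/((1.7+4.4)(1.7+4.4)) = 11.65 kPa

Δσ_z ≈ 11.7 kPa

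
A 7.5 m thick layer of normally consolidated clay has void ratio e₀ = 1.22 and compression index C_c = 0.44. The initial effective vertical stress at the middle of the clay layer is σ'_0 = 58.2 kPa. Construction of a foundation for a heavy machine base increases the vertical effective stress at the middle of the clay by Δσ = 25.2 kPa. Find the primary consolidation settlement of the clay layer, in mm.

Final effective stress: σ'_f = σ'_0 + Δσ = 58.2 + 25.2 = 83.4 kPa.
Normally consolidated clay, so the full stress increment lies on the virgin compression line:
S_c = C_c·H/(1+e₀)·log₁₀(σ'_f/σ'_0) = 0.44×7.5/(1+1.22)×log₁₀(83.4/58.2)
    = 1.4865 × 0.15624 = 0.2323 m

S_c ≈ 232 mm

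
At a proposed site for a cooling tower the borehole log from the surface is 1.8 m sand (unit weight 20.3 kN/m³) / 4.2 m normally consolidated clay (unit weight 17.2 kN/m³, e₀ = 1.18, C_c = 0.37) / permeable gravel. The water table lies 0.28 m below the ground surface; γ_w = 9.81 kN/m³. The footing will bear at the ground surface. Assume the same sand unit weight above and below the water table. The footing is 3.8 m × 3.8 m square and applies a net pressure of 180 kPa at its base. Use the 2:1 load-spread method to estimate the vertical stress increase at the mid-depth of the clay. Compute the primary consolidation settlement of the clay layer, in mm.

S_c ≈ 241 mm

Mid-depth of clay below the ground surface: z = 1.8 + 4.2/2 = 3.9 m.
Total vertical stress at mid-clay: σ_v = 20.3×1.8 + 17.2×2.1 = 72.66 kPa.
Pore pressure: u = 9.81×(3.9 − 0.28) = 35.512 kPa.
Initial effective stress: σ'_0 = σ_v − u = 72.66 − 35.512 = 37.148 kPa.
Stress increase at mid-clay by the 2:1 spreading method:
Δσ = qBL/((B+z)(L+z)) = 180×3.8×3.8/((3.8+3.9)(3.8+3.9)) = 43.839 kPa
Final effective stress: σ'_f = σ'_0 + Δσ = 37.148 + 43.839 = 80.987 kPa.
Normally consolidated clay, so the full stress increment lies on the virgin compression line:
S_c = C_c·H/(1+e₀)·log₁₀(σ'_f/σ'_0) = 0.37×4.2/(1+1.18)×log₁₀(80.987/37.148)
    = 0.71284 × 0.33848 = 0.2413 m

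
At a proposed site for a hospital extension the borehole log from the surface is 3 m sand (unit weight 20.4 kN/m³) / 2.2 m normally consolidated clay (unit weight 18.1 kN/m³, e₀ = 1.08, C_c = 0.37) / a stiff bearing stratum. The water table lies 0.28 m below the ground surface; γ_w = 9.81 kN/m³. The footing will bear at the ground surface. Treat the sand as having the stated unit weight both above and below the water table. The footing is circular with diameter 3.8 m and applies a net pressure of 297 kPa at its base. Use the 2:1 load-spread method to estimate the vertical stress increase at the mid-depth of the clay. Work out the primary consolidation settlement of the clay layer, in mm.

Mid-depth of clay below the ground surface: z = 3 + 2.2/2 = 4.1 m.
Total vertical stress at mid-clay: σ_v = 20.4×3 + 18.1×1.1 = 81.11 kPa.
Pore pressure: u = 9.81×(4.1 − 0.28) = 37.474 kPa.
Initial effective stress: σ'_0 = σ_v − u = 81.11 − 37.474 = 43.636 kPa.
Stress increase at mid-clay by the 2:1 spreading method:
Δσ ≈ qD²/(D+z)² = 297×3.8²/(3.8+4.1)² = 68.718 kPa
Final effective stress: σ'_f = σ'_0 + Δσ = 43.636 + 68.718 = 112.35 kPa.
Normally consolidated clay, so the full stress increment lies on the virgin compression line:
S_c = C_c·H/(1+e₀)·log₁₀(σ'_f/σ'_0) = 0.37×2.2/(1+1.08)×log₁₀(112.35/43.636)
    = 0.39135 × 0.41073 = 0.1607 m

S_c ≈ 161 mm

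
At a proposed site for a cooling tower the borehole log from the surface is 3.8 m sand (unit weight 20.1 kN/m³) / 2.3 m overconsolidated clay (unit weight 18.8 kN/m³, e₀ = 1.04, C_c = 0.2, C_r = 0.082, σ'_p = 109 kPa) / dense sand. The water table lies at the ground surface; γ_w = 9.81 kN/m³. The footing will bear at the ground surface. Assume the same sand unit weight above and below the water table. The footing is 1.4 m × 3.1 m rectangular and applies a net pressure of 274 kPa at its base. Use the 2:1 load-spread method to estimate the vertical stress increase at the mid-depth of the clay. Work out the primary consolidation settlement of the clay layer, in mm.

S_c ≈ 15.5 mm

Mid-depth of clay below the ground surface: z = 3.8 + 2.3/2 = 4.95 m.
Total vertical stress at mid-clay: σ_v = 20.1×3.8 + 18.8×1.15 = 98 kPa.
Pore pressure: u = 9.81×(4.95 − 0) = 48.56 kPa.
Initial effective stress: σ'_0 = σ_v − u = 98 − 48.56 = 49.44 kPa.
Stress increase at mid-clay by the 2:1 spreading method:
Δσ = qBL/((B+z)(L+z)) = 274×1.4×3.1/((1.4+4.95)(3.1+4.95)) = 23.263 kPa
Final effective stress: σ'_f = 49.44 + 23.263 = 72.703 kPa.
σ'_f = 72.703 ≤ σ'_p = 109 kPa, so the clay remains overconsolidated and only the recompression index applies:
S_c = C_r·H/(1+e₀)·log₁₀(σ'_f/σ'_0) = 0.082×2.3/2.04×log₁₀(72.703/49.44)
    = 0.092455 × 0.16747 = 0.01548 m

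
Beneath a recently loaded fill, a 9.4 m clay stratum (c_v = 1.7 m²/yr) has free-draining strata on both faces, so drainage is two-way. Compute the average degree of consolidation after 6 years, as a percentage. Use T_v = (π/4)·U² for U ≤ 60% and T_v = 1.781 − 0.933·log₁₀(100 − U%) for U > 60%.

U ≈ 74.1 %

Drainage path length: H_d = H/2 = 4.7 m (double drainage).
T_v = c_v·t/H_d² = 1.7×6/4.7² = 0.46175.
T_v = 0.46175 corresponds to the U > 60% branch:
U = 1 − 10^((1.781 − T_v)/0.933)/100 = 0.7406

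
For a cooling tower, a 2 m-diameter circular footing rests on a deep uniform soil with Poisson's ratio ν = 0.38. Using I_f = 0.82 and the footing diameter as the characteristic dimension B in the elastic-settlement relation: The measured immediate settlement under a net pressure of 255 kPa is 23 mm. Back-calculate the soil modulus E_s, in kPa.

S_e = q·B·(1−ν²)/E_s · I_f  ⇒  E_s = q·B·(1−ν²)·I_f / S_e.
E_s = 255 × 2 × 0.8556 × 0.82 / 0.023 = 15560 kPa

E_s ≈ 15600 kPa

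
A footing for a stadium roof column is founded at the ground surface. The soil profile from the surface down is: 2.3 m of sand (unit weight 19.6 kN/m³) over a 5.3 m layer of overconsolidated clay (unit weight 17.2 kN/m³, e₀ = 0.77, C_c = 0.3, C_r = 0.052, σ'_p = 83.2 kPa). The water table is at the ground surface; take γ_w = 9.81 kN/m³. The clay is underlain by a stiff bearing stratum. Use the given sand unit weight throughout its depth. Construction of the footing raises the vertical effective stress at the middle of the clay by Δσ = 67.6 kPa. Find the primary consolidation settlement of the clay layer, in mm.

S_c ≈ 154 mm

Mid-depth of clay below the ground surface: z = 2.3 + 5.3/2 = 4.95 m.
Total vertical stress at mid-clay: σ_v = 19.6×2.3 + 17.2×2.65 = 90.66 kPa.
Pore pressure: u = 9.81×(4.95 − 0) = 48.56 kPa.
Initial effective stress: σ'_0 = σ_v − u = 90.66 − 48.56 = 42.1 kPa.
Final effective stress: σ'_f = 42.1 + 67.6 = 109.7 kPa.
σ'_f = 109.7 > σ'_p = 83.2 kPa, so the stress path crosses the preconsolidation pressure — recompression up to σ'_p, then virgin compression beyond:
S_c = H/(1+e₀)·[C_r·log₁₀(σ'_p/σ'_0) + C_c·log₁₀(σ'_f/σ'_p)]
    = 5.3/1.77 × [0.052×log₁₀(83.2/42.1) + 0.3×log₁₀(109.7/83.2)]
    = 2.9944 × [0.015384 + 0.036025] = 0.1539 m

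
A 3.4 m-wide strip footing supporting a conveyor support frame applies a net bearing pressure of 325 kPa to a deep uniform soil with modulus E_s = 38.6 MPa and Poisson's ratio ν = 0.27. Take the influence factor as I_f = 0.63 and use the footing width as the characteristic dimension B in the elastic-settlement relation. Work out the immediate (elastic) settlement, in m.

Immediate (elastic) settlement: S_e = q·B·(1−ν²)/E_s · I_f.
E_s = 38.6 MPa = 38600 kPa.
S_e = 325 × 3.4 × (1 − 0.27²) / 38600 × 0.63
    = 325 × 3.4 × 0.9271 / 38600 × 0.63
    = 0.01672 m

S_e ≈ 0.0167 m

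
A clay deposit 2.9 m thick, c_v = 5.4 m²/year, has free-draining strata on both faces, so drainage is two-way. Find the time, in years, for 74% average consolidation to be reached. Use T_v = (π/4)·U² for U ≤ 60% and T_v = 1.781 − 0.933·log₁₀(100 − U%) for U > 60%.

Drainage path length: H_d = H/2 = 1.45 m (double drainage).
U > 60%: T_v = 1.781 − 0.933·log₁₀(100 − 74) = 0.46083.
t = T_v·H_d²/c_v = 0.46083×1.45²/5.4 = 0.1794 years.

t ≈ 0.179 years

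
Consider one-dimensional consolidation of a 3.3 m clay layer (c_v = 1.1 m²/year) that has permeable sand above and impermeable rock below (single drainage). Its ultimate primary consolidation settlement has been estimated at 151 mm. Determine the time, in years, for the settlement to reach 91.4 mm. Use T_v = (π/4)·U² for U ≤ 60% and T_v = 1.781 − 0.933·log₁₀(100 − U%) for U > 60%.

t ≈ 2.89 years

Drainage path length: H_d = H = 3.3 m (single drainage).
U = S(t)/S_ult = 91.4/151 = 0.6053.
U > 60%: T_v = 1.781 − 0.933·log₁₀(100 − 60.53) = 0.29168.
t = T_v·H_d²/c_v = 0.29168×3.3²/1.1 = 2.888 years.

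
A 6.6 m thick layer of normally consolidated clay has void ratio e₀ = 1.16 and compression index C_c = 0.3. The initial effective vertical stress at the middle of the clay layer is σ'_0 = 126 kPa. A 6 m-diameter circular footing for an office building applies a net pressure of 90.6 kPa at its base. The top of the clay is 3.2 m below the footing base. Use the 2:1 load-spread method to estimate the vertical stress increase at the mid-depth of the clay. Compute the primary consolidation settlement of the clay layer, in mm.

S_c ≈ 61 mm

Mid-depth of clay below the footing base: z = 3.2 + 6.6/2 = 6.5 m.
Stress increase at mid-clay by the 2:1 spreading method:
Δσ ≈ qD²/(D+z)² = 90.6×6²/(6+6.5)² = 20.874 kPa
Final effective stress: σ'_f = σ'_0 + Δσ = 126 + 20.874 = 146.87 kPa.
Normally consolidated clay, so the full stress increment lies on the virgin compression line:
S_c = C_c·H/(1+e₀)·log₁₀(σ'_f/σ'_0) = 0.3×6.6/(1+1.16)×log₁₀(146.87/126)
    = 0.91667 × 0.066563 = 0.06102 m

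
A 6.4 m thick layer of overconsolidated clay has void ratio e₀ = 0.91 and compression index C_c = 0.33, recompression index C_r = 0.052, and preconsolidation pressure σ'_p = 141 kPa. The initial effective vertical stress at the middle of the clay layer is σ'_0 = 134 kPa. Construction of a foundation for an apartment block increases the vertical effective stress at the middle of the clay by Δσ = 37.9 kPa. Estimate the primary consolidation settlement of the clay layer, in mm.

S_c ≈ 99 mm

Final effective stress: σ'_f = 134 + 37.9 = 171.9 kPa.
σ'_f = 171.9 > σ'_p = 141 kPa, so the stress path crosses the preconsolidation pressure — recompression up to σ'_p, then virgin compression beyond:
S_c = H/(1+e₀)·[C_r·log₁₀(σ'_p/σ'_0) + C_c·log₁₀(σ'_f/σ'_p)]
    = 6.4/1.91 × [0.052×log₁₀(141/134) + 0.33×log₁₀(171.9/141)]
    = 3.3508 × [0.0011499 + 0.028399] = 0.09901 m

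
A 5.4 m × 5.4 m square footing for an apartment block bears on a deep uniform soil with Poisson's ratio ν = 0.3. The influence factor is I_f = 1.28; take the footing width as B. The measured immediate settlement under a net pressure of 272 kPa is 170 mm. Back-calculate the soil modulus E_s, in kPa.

S_e = q·B·(1−ν²)/E_s · I_f  ⇒  E_s = q·B·(1−ν²)·I_f / S_e.
E_s = 272 × 5.4 × 0.91 × 1.28 / 0.17 = 10060 kPa

E_s ≈ 10100 kPa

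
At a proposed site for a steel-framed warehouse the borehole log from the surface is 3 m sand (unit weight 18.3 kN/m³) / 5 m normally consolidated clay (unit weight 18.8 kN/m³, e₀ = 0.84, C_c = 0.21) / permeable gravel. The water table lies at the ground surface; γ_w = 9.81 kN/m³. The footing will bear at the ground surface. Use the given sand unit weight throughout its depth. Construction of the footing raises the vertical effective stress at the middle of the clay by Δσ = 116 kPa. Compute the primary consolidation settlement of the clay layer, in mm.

S_c ≈ 305 mm

Mid-depth of clay below the ground surface: z = 3 + 5/2 = 5.5 m.
Total vertical stress at mid-clay: σ_v = 18.3×3 + 18.8×2.5 = 101.9 kPa.
Pore pressure: u = 9.81×(5.5 − 0) = 53.955 kPa.
Initial effective stress: σ'_0 = σ_v − u = 101.9 − 53.955 = 47.945 kPa.
Final effective stress: σ'_f = σ'_0 + Δσ = 47.945 + 116 = 163.94 kPa.
Normally consolidated clay, so the full stress increment lies on the virgin compression line:
S_c = C_c·H/(1+e₀)·log₁₀(σ'_f/σ'_0) = 0.21×5/(1+0.84)×log₁₀(163.94/47.945)
    = 0.57065 × 0.53394 = 0.3047 m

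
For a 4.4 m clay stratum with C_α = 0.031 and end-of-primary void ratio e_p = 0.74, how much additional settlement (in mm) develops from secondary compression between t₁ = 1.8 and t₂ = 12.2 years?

S_s ≈ 65.1 mm

Secondary compression: S_s = C_α·H/(1+e_p)·log₁₀(t₂/t₁)
S_s = 0.031×4.4/(1+0.74)×log₁₀(12.2/1.8)
    = 0.07839 × 0.8311 = 0.06515 m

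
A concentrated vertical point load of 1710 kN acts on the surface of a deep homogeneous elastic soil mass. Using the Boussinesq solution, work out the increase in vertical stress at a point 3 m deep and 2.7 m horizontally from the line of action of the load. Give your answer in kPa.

Δσ_z ≈ 20.6 kPa

Boussinesq vertical stress below a point load on an elastic half-space:
Δσ_z = 3P/(2πz²) · [1 + (r/z)²]^(−5/2)
r/z = 2.7/3 = 0.9; [1+(r/z)²]^(−5/2) = 0.22688.
Δσ_z = 3×1710/(2π×3²) × 0.22688 = 90.718 × 0.22688 = 20.58 kPa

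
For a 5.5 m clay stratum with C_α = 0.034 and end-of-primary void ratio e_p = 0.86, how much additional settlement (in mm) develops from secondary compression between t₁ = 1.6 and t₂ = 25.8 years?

Secondary compression: S_s = C_α·H/(1+e_p)·log₁₀(t₂/t₁)
S_s = 0.034×5.5/(1+0.86)×log₁₀(25.8/1.6)
    = 0.1005 × 1.207 = 0.1214 m

S_s ≈ 121 mm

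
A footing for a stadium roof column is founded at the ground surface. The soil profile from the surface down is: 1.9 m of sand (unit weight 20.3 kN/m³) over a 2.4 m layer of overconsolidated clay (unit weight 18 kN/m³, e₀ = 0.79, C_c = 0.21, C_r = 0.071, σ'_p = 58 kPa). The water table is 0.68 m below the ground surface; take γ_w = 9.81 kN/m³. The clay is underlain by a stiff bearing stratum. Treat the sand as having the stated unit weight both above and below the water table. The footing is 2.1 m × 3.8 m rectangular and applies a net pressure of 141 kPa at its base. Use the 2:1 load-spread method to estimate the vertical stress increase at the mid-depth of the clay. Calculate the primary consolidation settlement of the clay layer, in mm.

S_c ≈ 38.3 mm

Mid-depth of clay below the ground surface: z = 1.9 + 2.4/2 = 3.1 m.
Total vertical stress at mid-clay: σ_v = 20.3×1.9 + 18×1.2 = 60.17 kPa.
Pore pressure: u = 9.81×(3.1 − 0.68) = 23.74 kPa.
Initial effective stress: σ'_0 = σ_v − u = 60.17 − 23.74 = 36.43 kPa.
Stress increase at mid-clay by the 2:1 spreading method:
Δσ = qBL/((B+z)(L+z)) = 141×2.1×3.8/((2.1+3.1)(3.8+3.1)) = 31.36 kPa
Final effective stress: σ'_f = 36.43 + 31.36 = 67.79 kPa.
σ'_f = 67.79 > σ'_p = 58 kPa, so the stress path crosses the preconsolidation pressure — recompression up to σ'_p, then virgin compression beyond:
S_c = H/(1+e₀)·[C_r·log₁₀(σ'_p/σ'_0) + C_c·log₁₀(σ'_f/σ'_p)]
    = 2.4/1.79 × [0.071×log₁₀(58/36.43) + 0.21×log₁₀(67.79/58)]
    = 1.3408 × [0.01434 + 0.014225] = 0.0383 m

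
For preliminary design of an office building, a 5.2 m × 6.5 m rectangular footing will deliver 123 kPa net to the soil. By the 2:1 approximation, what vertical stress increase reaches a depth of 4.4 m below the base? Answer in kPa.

By the 2:1 method the load spreads at 1 horizontal : 2 vertical, so at depth z the loaded area has grown by z in each plan dimension:
Δσ = qBL/((B+z)(L+z)) = 123×5.2×6.5/((5.2+4.4)(6.5+4.4)) = 39.731 kPa

Δσ_z ≈ 39.7 kPa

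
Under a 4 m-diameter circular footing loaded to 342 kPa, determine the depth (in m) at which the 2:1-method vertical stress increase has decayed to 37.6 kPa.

z ≈ 8.06 m

2:1 spreading — at depth z the loaded area has grown by z in each plan dimension:
qD²/(D+z)² = Δσ_z ⇒ z = D(√(q/Δσ_z) − 1) = 4×(√(342/37.6) − 1) = 8.064 m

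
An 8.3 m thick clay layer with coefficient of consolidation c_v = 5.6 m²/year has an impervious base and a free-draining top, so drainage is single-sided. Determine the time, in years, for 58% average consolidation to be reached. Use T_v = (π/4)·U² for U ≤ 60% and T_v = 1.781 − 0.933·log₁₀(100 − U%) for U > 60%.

t ≈ 3.25 years

Drainage path length: H_d = H = 8.3 m (single drainage).
U ≤ 60%: T_v = (π/4)·U² = (π/4)×0.58² = 0.26421.
t = T_v·H_d²/c_v = 0.26421×8.3²/5.6 = 3.25 years.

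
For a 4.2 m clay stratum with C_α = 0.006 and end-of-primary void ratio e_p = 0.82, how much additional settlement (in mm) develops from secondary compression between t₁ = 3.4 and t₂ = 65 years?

S_s ≈ 17.7 mm

Secondary compression: S_s = C_α·H/(1+e_p)·log₁₀(t₂/t₁)
S_s = 0.006×4.2/(1+0.82)×log₁₀(65/3.4)
    = 0.01385 × 1.281 = 0.01774 m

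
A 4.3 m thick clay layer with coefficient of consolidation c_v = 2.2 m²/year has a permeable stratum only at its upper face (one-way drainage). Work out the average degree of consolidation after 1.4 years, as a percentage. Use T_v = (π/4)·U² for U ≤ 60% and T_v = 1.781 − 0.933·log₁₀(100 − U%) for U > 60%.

Drainage path length: H_d = H = 4.3 m (single drainage).
T_v = c_v·t/H_d² = 2.2×1.4/4.3² = 0.16658.
T_v = 0.16658 corresponds to the U ≤ 60% branch:
U = √(4T_v/π) = 0.4605

U ≈ 46.1 %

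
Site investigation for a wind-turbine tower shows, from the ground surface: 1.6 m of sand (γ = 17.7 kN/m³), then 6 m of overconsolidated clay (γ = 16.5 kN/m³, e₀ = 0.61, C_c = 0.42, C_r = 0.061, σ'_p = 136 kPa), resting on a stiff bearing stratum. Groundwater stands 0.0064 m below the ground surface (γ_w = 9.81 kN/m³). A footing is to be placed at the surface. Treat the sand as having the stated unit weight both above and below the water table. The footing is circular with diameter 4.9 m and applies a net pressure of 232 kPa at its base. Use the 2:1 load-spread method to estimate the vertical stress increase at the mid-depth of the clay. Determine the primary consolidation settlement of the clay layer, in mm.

Mid-depth of clay below the ground surface: z = 1.6 + 6/2 = 4.6 m.
Total vertical stress at mid-clay: σ_v = 17.7×1.6 + 16.5×3 = 77.82 kPa.
Pore pressure: u = 9.81×(4.6 − 0.0064) = 45.067 kPa.
Initial effective stress: σ'_0 = σ_v − u = 77.82 − 45.067 = 32.753 kPa.
Stress increase at mid-clay by the 2:1 spreading method:
Δσ ≈ qD²/(D+z)² = 232×4.9²/(4.9+4.6)² = 61.721 kPa
Final effective stress: σ'_f = 32.753 + 61.721 = 94.474 kPa.
σ'_f = 94.474 ≤ σ'_p = 136 kPa, so the clay remains overconsolidated and only the recompression index applies:
S_c = C_r·H/(1+e₀)·log₁₀(σ'_f/σ'_0) = 0.061×6/1.61×log₁₀(94.474/32.753)
    = 0.22733 × 0.46006 = 0.1046 m

S_c ≈ 105 mm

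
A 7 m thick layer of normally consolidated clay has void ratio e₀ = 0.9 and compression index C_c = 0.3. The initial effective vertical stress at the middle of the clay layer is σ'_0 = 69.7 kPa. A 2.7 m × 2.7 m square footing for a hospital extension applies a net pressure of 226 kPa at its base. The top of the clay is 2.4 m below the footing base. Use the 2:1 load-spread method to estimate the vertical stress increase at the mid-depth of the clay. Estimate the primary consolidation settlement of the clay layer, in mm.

S_c ≈ 133 mm

Mid-depth of clay below the footing base: z = 2.4 + 7/2 = 5.9 m.
Stress increase at mid-clay by the 2:1 spreading method:
Δσ = qBL/((B+z)(L+z)) = 226×2.7×2.7/((2.7+5.9)(2.7+5.9)) = 22.276 kPa
Final effective stress: σ'_f = σ'_0 + Δσ = 69.7 + 22.276 = 91.976 kPa.
Normally consolidated clay, so the full stress increment lies on the virgin compression line:
S_c = C_c·H/(1+e₀)·log₁₀(σ'_f/σ'_0) = 0.3×7/(1+0.9)×log₁₀(91.976/69.7)
    = 1.1053 × 0.12044 = 0.1331 m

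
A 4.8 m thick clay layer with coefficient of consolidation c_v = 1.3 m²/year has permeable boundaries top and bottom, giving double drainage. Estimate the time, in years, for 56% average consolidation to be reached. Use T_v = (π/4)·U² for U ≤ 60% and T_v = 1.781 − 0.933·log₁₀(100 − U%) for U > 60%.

t ≈ 1.09 years

Drainage path length: H_d = H/2 = 2.4 m (double drainage).
U ≤ 60%: T_v = (π/4)·U² = (π/4)×0.56² = 0.2463.
t = T_v·H_d²/c_v = 0.2463×2.4²/1.3 = 1.091 years.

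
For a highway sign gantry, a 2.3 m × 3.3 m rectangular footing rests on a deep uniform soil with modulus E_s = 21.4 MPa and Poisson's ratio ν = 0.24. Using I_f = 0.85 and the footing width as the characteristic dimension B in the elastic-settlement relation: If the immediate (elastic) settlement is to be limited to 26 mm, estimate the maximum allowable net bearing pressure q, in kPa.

E_s = 21.4 MPa = 21400 kPa.
S_e = q·B·(1−ν²)/E_s · I_f  ⇒  q = S_e·E_s / (B·(1−ν²)·I_f).
q = 0.026 × 21400 / (2.3 × 0.9424 × 0.85) = 302 kPa

q ≈ 302 kPa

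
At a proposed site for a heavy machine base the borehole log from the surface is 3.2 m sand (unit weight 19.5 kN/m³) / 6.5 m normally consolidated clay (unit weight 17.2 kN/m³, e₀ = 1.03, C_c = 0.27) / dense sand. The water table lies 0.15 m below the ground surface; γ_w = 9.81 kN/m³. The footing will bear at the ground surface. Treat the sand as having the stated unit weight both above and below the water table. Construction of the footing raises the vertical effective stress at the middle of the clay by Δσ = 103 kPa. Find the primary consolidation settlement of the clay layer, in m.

S_c ≈ 0.39 m

Mid-depth of clay below the ground surface: z = 3.2 + 6.5/2 = 6.45 m.
Total vertical stress at mid-clay: σ_v = 19.5×3.2 + 17.2×3.25 = 118.3 kPa.
Pore pressure: u = 9.81×(6.45 − 0.15) = 61.803 kPa.
Initial effective stress: σ'_0 = σ_v − u = 118.3 − 61.803 = 56.497 kPa.
Final effective stress: σ'_f = σ'_0 + Δσ = 56.497 + 103 = 159.5 kPa.
Normally consolidated clay, so the full stress increment lies on the virgin compression line:
S_c = C_c·H/(1+e₀)·log₁₀(σ'_f/σ'_0) = 0.27×6.5/(1+1.03)×log₁₀(159.5/56.497)
    = 0.86453 × 0.45074 = 0.3897 m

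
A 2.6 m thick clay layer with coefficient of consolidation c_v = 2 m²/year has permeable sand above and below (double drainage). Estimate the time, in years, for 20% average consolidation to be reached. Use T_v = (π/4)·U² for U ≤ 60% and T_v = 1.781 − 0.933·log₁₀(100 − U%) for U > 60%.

t ≈ 0.0265 years

Drainage path length: H_d = H/2 = 1.3 m (double drainage).
U ≤ 60%: T_v = (π/4)·U² = (π/4)×0.2² = 0.031416.
t = T_v·H_d²/c_v = 0.031416×1.3²/2 = 0.02655 years.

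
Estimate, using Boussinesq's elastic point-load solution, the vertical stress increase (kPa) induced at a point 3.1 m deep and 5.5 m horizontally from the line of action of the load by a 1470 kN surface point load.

Δσ_z ≈ 2.08 kPa

Boussinesq vertical stress below a point load on an elastic half-space:
Δσ_z = 3P/(2πz²) · [1 + (r/z)²]^(−5/2)
r/z = 5.5/3.1 = 1.7742; [1+(r/z)²]^(−5/2) = 0.028541.
Δσ_z = 3×1470/(2π×3.1²) × 0.028541 = 73.036 × 0.028541 = 2.085 kPa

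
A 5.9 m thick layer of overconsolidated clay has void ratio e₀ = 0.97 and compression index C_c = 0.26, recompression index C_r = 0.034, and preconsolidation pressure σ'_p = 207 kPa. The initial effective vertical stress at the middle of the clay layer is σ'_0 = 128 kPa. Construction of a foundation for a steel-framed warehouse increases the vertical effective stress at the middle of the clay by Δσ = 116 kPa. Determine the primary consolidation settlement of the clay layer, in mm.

S_c ≈ 76.9 mm

Final effective stress: σ'_f = 128 + 116 = 244 kPa.
σ'_f = 244 > σ'_p = 207 kPa, so the stress path crosses the preconsolidation pressure — recompression up to σ'_p, then virgin compression beyond:
S_c = H/(1+e₀)·[C_r·log₁₀(σ'_p/σ'_0) + C_c·log₁₀(σ'_f/σ'_p)]
    = 5.9/1.97 × [0.034×log₁₀(207/128) + 0.26×log₁₀(244/207)]
    = 2.9949 × [0.0070979 + 0.018569] = 0.07687 m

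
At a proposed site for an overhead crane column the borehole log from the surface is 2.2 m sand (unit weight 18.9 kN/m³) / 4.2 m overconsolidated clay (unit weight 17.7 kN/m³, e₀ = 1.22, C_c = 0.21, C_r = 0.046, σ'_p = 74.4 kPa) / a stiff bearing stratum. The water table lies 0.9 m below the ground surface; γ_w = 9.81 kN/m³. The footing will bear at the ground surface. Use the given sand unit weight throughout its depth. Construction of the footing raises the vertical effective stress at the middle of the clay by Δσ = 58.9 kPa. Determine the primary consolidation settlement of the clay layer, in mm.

Mid-depth of clay below the ground surface: z = 2.2 + 4.2/2 = 4.3 m.
Total vertical stress at mid-clay: σ_v = 18.9×2.2 + 17.7×2.1 = 78.75 kPa.
Pore pressure: u = 9.81×(4.3 − 0.9) = 33.354 kPa.
Initial effective stress: σ'_0 = σ_v − u = 78.75 − 33.354 = 45.396 kPa.
Final effective stress: σ'_f = 45.396 + 58.9 = 104.3 kPa.
σ'_f = 104.3 > σ'_p = 74.4 kPa, so the stress path crosses the preconsolidation pressure — recompression up to σ'_p, then virgin compression beyond:
S_c = H/(1+e₀)·[C_r·log₁₀(σ'_p/σ'_0) + C_c·log₁₀(σ'_f/σ'_p)]
    = 4.2/2.22 × [0.046×log₁₀(74.4/45.396) + 0.21×log₁₀(104.3/74.4)]
    = 1.8919 × [0.0098695 + 0.030809] = 0.07696 m

S_c ≈ 77 mm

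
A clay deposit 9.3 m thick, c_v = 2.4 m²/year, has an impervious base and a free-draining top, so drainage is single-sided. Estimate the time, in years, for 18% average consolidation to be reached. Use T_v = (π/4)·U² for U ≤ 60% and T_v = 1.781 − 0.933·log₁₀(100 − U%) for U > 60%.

Drainage path length: H_d = H = 9.3 m (single drainage).
U ≤ 60%: T_v = (π/4)·U² = (π/4)×0.18² = 0.025447.
t = T_v·H_d²/c_v = 0.025447×9.3²/2.4 = 0.917 years.

t ≈ 0.917 years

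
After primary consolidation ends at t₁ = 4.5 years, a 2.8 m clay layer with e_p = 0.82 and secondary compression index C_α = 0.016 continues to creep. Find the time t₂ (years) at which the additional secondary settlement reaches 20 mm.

t₂ ≈ 29.2 years

S_s = C_α·H/(1+e_p)·log₁₀(t₂/t₁) ⇒ log₁₀(t₂/t₁) = S_s·(1+e_p)/(C_α·H).
log₁₀(t₂/t₁) = 0.02 × (1+0.82) / (0.016×2.8) = 0.8125
t₂ = t₁ × 10^0.8125 = 4.5 × 6.494 = 29.22 years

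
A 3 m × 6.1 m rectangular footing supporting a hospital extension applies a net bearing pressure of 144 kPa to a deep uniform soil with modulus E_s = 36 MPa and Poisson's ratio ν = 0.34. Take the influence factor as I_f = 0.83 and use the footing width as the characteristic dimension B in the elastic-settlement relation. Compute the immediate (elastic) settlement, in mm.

Immediate (elastic) settlement: S_e = q·B·(1−ν²)/E_s · I_f.
E_s = 36 MPa = 36000 kPa.
S_e = 144 × 3 × (1 − 0.34²) / 36000 × 0.83
    = 144 × 3 × 0.8844 / 36000 × 0.83
    = 0.008809 m = 8.809 mm

S_e ≈ 8.81 mm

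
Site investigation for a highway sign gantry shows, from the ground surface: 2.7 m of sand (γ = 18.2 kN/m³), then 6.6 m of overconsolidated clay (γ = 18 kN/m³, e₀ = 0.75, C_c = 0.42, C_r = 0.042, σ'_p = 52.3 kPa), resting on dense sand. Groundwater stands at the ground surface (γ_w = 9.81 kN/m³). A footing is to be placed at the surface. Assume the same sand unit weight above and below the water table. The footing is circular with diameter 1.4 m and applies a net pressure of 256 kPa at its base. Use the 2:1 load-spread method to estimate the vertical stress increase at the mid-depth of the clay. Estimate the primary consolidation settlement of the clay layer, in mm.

S_c ≈ 84.6 mm

Mid-depth of clay below the ground surface: z = 2.7 + 6.6/2 = 6 m.
Total vertical stress at mid-clay: σ_v = 18.2×2.7 + 18×3.3 = 108.54 kPa.
Pore pressure: u = 9.81×(6 − 0) = 58.86 kPa.
Initial effective stress: σ'_0 = σ_v − u = 108.54 − 58.86 = 49.68 kPa.
Stress increase at mid-clay by the 2:1 spreading method:
Δσ ≈ qD²/(D+z)² = 256×1.4²/(1.4+6)² = 9.1629 kPa
Final effective stress: σ'_f = 49.68 + 9.1629 = 58.843 kPa.
σ'_f = 58.843 > σ'_p = 52.3 kPa, so the stress path crosses the preconsolidation pressure — recompression up to σ'_p, then virgin compression beyond:
S_c = H/(1+e₀)·[C_r·log₁₀(σ'_p/σ'_0) + C_c·log₁₀(σ'_f/σ'_p)]
    = 6.6/1.75 × [0.042×log₁₀(52.3/49.68) + 0.42×log₁₀(58.843/52.3)]
    = 3.7714 × [0.00093744 + 0.021501] = 0.08462 m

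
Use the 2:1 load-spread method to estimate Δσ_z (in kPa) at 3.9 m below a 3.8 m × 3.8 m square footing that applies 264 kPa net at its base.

Δσ_z ≈ 64.3 kPa

By the 2:1 method the load spreads at 1 horizontal : 2 vertical, so at depth z the loaded area has grown by z in each plan dimension:
Δσ = qBL/((B+z)(L+z)) = 264×3.8×3.8/((3.8+3.9)(3.8+3.9)) = 64.297 kPa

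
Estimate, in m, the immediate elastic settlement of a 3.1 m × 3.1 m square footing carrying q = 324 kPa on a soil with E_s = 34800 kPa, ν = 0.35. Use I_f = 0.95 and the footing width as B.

S_e ≈ 0.0241 m

Immediate (elastic) settlement: S_e = q·B·(1−ν²)/E_s · I_f.
S_e = 324 × 3.1 × (1 − 0.35²) / 34800 × 0.95
    = 324 × 3.1 × 0.8775 / 34800 × 0.95
    = 0.02406 m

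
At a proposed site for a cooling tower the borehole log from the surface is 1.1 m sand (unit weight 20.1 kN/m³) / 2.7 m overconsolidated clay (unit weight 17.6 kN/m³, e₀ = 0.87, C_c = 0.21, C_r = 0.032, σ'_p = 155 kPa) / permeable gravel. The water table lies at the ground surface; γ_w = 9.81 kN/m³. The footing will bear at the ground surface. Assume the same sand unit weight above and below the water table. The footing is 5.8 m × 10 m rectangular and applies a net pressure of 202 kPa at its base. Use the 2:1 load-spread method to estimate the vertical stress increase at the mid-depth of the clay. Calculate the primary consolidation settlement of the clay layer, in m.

Mid-depth of clay below the ground surface: z = 1.1 + 2.7/2 = 2.45 m.
Total vertical stress at mid-clay: σ_v = 20.1×1.1 + 17.6×1.35 = 45.87 kPa.
Pore pressure: u = 9.81×(2.45 − 0) = 24.035 kPa.
Initial effective stress: σ'_0 = σ_v − u = 45.87 − 24.035 = 21.835 kPa.
Stress increase at mid-clay by the 2:1 spreading method:
Δσ = qBL/((B+z)(L+z)) = 202×5.8×10/((5.8+2.45)(10+2.45)) = 114.07 kPa
Final effective stress: σ'_f = 21.835 + 114.07 = 135.91 kPa.
σ'_f = 135.91 ≤ σ'_p = 155 kPa, so the clay remains overconsolidated and only the recompression index applies:
S_c = C_r·H/(1+e₀)·log₁₀(σ'_f/σ'_0) = 0.032×2.7/1.87×log₁₀(135.91/21.835)
    = 0.046205 × 0.7941 = 0.03669 m

S_c ≈ 0.0367 m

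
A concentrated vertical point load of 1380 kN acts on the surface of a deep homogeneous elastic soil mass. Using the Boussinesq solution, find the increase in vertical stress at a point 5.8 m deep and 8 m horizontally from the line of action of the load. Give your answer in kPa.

Δσ_z ≈ 1.36 kPa

Boussinesq vertical stress below a point load on an elastic half-space:
Δσ_z = 3P/(2πz²) · [1 + (r/z)²]^(−5/2)
r/z = 8/5.8 = 1.3793; [1+(r/z)²]^(−5/2) = 0.069674.
Δσ_z = 3×1380/(2π×5.8²) × 0.069674 = 19.587 × 0.069674 = 1.365 kPa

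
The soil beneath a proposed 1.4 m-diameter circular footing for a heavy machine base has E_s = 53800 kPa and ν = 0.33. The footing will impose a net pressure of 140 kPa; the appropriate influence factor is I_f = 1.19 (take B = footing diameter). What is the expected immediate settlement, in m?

S_e ≈ 0.00386 m

Immediate (elastic) settlement: S_e = q·B·(1−ν²)/E_s · I_f.
S_e = 140 × 1.4 × (1 − 0.33²) / 53800 × 1.19
    = 140 × 1.4 × 0.8911 / 53800 × 1.19
    = 0.003863 m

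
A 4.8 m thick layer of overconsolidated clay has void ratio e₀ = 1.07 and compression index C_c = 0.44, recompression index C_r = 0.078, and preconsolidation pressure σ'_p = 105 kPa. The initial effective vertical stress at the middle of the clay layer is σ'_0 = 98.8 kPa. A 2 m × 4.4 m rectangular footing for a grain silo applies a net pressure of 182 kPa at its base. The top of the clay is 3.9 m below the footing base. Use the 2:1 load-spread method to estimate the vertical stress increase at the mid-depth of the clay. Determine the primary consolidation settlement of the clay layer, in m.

S_c ≈ 0.0521 m

Mid-depth of clay below the footing base: z = 3.9 + 4.8/2 = 6.3 m.
Stress increase at mid-clay by the 2:1 spreading method:
Δσ = qBL/((B+z)(L+z)) = 182×2×4.4/((2+6.3)(4.4+6.3)) = 18.034 kPa
Final effective stress: σ'_f = 98.8 + 18.034 = 116.83 kPa.
σ'_f = 116.83 > σ'_p = 105 kPa, so the stress path crosses the preconsolidation pressure — recompression up to σ'_p, then virgin compression beyond:
S_c = H/(1+e₀)·[C_r·log₁₀(σ'_p/σ'_0) + C_c·log₁₀(σ'_f/σ'_p)]
    = 4.8/2.07 × [0.078×log₁₀(105/98.8) + 0.44×log₁₀(116.83/105)]
    = 2.3188 × [0.0020617 + 0.020401] = 0.05209 m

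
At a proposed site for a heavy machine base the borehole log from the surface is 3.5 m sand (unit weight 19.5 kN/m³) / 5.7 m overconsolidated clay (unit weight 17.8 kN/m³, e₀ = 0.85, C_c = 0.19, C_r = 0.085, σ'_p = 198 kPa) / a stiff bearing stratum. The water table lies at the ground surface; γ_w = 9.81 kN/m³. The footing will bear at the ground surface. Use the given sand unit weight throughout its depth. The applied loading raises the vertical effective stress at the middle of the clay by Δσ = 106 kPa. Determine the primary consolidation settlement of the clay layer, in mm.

Mid-depth of clay below the ground surface: z = 3.5 + 5.7/2 = 6.35 m.
Total vertical stress at mid-clay: σ_v = 19.5×3.5 + 17.8×2.85 = 118.98 kPa.
Pore pressure: u = 9.81×(6.35 − 0) = 62.294 kPa.
Initial effective stress: σ'_0 = σ_v − u = 118.98 − 62.294 = 56.686 kPa.
Final effective stress: σ'_f = 56.686 + 106 = 162.69 kPa.
σ'_f = 162.69 ≤ σ'_p = 198 kPa, so the clay remains overconsolidated and only the recompression index applies:
S_c = C_r·H/(1+e₀)·log₁₀(σ'_f/σ'_0) = 0.085×5.7/1.85×log₁₀(162.69/56.686)
    = 0.26189 × 0.45789 = 0.1199 m

S_c ≈ 120 mm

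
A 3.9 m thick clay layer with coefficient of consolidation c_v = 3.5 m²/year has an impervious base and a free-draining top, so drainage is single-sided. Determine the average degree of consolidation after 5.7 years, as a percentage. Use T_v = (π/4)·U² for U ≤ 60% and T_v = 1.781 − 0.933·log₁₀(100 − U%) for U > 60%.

U ≈ 96.8 %

Drainage path length: H_d = H = 3.9 m (single drainage).
T_v = c_v·t/H_d² = 3.5×5.7/3.9² = 1.3116.
T_v = 1.3116 corresponds to the U > 60% branch:
U = 1 − 10^((1.781 − T_v)/0.933)/100 = 0.9682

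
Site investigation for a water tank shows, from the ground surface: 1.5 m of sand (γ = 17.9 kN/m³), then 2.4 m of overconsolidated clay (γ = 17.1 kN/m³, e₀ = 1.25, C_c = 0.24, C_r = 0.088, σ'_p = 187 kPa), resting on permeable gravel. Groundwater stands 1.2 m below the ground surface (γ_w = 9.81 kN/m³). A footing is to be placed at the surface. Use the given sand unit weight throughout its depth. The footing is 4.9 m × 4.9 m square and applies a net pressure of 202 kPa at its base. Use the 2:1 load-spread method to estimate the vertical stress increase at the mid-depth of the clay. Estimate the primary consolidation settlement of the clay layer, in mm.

S_c ≈ 51.9 mm

Mid-depth of clay below the ground surface: z = 1.5 + 2.4/2 = 2.7 m.
Total vertical stress at mid-clay: σ_v = 17.9×1.5 + 17.1×1.2 = 47.37 kPa.
Pore pressure: u = 9.81×(2.7 − 1.2) = 14.715 kPa.
Initial effective stress: σ'_0 = σ_v − u = 47.37 − 14.715 = 32.655 kPa.
Stress increase at mid-clay by the 2:1 spreading method:
Δσ = qBL/((B+z)(L+z)) = 202×4.9×4.9/((4.9+2.7)(4.9+2.7)) = 83.968 kPa
Final effective stress: σ'_f = 32.655 + 83.968 = 116.62 kPa.
σ'_f = 116.62 ≤ σ'_p = 187 kPa, so the clay remains overconsolidated and only the recompression index applies:
S_c = C_r·H/(1+e₀)·log₁₀(σ'_f/σ'_0) = 0.088×2.4/2.25×log₁₀(116.62/32.655)
    = 0.09387 × 0.55282 = 0.05189 m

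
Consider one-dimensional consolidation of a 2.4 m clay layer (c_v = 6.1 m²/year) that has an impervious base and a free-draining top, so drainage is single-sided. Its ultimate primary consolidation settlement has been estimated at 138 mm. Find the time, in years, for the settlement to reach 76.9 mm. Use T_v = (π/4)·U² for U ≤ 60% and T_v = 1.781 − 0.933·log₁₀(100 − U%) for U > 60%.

Drainage path length: H_d = H = 2.4 m (single drainage).
U = S(t)/S_ult = 76.9/138 = 0.5572.
U ≤ 60%: T_v = (π/4)·U² = (π/4)×0.55725² = 0.24388.
t = T_v·H_d²/c_v = 0.24388×2.4²/6.1 = 0.2303 years.

t ≈ 0.23 years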